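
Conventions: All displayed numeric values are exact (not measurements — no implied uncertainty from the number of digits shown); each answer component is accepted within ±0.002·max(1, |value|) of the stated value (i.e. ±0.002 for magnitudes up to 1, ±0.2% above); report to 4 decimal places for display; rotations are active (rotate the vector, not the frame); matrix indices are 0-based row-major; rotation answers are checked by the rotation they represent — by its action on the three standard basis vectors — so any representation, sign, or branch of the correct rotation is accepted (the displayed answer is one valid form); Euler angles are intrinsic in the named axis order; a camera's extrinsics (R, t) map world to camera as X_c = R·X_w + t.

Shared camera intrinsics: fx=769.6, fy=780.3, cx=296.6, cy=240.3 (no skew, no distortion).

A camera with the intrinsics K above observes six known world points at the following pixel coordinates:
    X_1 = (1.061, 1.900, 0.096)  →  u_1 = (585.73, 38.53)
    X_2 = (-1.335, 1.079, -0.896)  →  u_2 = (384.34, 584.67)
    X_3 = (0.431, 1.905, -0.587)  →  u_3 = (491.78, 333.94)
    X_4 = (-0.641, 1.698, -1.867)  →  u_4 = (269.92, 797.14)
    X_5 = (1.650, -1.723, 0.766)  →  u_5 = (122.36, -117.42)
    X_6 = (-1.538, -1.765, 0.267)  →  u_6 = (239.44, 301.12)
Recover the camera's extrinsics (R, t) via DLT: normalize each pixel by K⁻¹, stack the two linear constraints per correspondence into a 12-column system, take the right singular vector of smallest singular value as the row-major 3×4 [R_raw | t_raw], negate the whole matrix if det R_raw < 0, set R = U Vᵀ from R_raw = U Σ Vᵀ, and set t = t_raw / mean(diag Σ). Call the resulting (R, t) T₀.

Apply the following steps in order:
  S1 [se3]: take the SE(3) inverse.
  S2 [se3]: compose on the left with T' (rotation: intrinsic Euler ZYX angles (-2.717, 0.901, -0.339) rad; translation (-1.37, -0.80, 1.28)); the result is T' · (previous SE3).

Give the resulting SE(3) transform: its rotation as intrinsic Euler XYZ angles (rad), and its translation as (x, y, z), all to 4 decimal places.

rotation (euler_xyz) = (-0.4900, -0.4068, -1.3523), translation = (0.4561, -2.6221, -2.1013)

source (pnp_recover): camera pose = R=[-0.3222 0.6315 0.7053; -0.7898 0.2315 -0.5681; -0.5220 -0.7400 0.4242], t=(-0.0500, -0.1500, 4.2500)
after S1 (invert_se3): R=[-0.3222 -0.7898 -0.5220; 0.6315 0.2315 -0.7400; 0.7053 -0.5681 0.4242], t=(2.0837, 3.2114, -1.8527)
after S2 (compose_se3): R=[0.1991 0.8965 -0.3957; -0.8210 0.3731 0.4322; 0.5351 0.2388 0.8103], t=(0.4561, -2.6221, -2.1013)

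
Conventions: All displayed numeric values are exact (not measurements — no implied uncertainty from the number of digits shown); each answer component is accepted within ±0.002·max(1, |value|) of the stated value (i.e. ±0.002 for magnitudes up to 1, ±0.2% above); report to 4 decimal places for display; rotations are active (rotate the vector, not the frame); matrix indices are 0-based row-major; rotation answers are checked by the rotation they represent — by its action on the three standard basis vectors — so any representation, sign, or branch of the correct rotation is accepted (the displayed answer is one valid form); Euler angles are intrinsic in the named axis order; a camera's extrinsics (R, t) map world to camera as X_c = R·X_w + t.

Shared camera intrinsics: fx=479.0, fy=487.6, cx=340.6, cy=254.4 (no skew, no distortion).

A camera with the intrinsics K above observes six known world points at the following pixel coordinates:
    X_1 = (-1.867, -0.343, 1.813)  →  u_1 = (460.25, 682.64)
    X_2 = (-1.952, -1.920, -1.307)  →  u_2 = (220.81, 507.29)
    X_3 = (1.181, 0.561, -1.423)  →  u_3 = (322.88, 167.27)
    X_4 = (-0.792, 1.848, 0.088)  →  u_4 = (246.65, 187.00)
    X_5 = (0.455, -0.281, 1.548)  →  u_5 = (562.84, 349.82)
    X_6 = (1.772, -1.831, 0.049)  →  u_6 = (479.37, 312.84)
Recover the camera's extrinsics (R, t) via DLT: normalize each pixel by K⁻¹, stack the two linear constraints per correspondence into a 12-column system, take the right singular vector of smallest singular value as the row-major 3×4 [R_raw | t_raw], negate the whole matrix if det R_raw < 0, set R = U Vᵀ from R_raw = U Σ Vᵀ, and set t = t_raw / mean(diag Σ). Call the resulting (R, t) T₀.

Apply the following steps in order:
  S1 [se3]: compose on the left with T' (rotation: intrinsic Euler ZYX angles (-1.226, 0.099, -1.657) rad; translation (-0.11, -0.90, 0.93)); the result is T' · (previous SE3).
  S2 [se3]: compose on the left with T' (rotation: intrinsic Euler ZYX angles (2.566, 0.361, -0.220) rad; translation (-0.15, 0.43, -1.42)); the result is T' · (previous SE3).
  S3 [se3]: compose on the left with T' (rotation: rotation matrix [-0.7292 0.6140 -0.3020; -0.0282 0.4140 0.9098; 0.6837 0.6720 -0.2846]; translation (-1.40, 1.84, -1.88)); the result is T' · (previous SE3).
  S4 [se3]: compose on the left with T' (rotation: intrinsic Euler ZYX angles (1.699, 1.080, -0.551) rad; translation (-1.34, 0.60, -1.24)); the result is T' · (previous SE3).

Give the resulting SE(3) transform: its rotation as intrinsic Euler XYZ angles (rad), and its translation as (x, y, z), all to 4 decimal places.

source (pnp_recover): camera pose = R=[0.5983 -0.2551 0.7596; -0.6167 -0.7519 0.2332; 0.5116 -0.6080 -0.6072], t=(0.3100, 0.4800, 4.4800)
after S1 (compose_se3): R=[0.7500 -0.5681 -0.3387; -0.4232 -0.0185 -0.9059; 0.5084 0.8227 -0.2543], t=(4.1271, 0.3847, 0.0396)
after S2 (compose_se3): R=[-0.5986 0.1189 0.7922; 0.7484 -0.2696 0.6059; 0.2857 0.9556 0.0724], t=(-3.5846, 2.2008, -2.9201)
after S3 (compose_se3): R=[0.8098 -0.5409 -0.2275; 0.5866 0.7544 0.2944; 0.0124 -0.3719 0.9282], t=(3.4472, 0.1955, -2.0208)
after S4 (compose_se3): R=[-0.5175 -0.3316 -0.7888; 0.0544 -0.9328 0.3564; -0.8539 0.1415 0.5007], t=(-0.4579, 0.7299, -5.1401)

rotation (euler_xyz) = (-0.6185, -0.9089, 2.5718), translation = (-0.4579, 0.7299, -5.1401)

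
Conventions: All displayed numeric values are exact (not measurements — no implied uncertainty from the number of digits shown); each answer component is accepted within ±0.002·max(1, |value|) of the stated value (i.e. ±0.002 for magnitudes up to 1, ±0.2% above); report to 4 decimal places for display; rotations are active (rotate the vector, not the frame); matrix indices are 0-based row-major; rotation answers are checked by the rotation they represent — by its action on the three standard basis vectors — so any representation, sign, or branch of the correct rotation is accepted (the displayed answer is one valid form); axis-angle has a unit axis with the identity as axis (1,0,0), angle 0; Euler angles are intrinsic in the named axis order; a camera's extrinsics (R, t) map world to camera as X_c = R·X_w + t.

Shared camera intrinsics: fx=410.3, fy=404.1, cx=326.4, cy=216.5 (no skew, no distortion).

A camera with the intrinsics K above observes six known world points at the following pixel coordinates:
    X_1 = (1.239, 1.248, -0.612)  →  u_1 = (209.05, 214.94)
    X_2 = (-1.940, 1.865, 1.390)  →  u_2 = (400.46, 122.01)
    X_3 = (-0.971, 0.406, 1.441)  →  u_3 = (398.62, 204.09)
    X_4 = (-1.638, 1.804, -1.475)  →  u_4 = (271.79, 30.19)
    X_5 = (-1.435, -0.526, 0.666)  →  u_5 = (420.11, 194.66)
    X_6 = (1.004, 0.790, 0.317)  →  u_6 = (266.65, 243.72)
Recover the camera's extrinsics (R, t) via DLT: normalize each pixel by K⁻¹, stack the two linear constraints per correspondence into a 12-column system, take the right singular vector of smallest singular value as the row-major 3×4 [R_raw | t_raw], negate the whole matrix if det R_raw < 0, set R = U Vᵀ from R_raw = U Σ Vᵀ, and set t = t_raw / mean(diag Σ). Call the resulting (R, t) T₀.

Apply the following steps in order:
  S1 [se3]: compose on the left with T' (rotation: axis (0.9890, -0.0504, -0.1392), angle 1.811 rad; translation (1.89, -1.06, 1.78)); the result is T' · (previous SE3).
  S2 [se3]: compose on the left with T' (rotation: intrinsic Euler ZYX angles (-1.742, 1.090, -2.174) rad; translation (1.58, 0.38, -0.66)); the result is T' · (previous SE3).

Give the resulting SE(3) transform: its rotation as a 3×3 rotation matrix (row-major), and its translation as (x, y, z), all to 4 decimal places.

rotation (matrix) = ((0.8017, -0.3643, 0.4740), (0.3009, -0.4392, -0.8465), (0.5165, 0.8212, -0.2424)), translation = (5.0277, -4.9058, 1.4108)

source (pnp_recover): camera pose = R=[-0.6653 -0.2999 0.6837; 0.6914 -0.5931 0.4126; 0.2817 0.7472 0.6020], t=(-0.3200, 0.1100, 5.8600)
after S1 (compose_se3): R=[-0.6583 -0.4993 0.5634; -0.2995 -0.5129 -0.8045; 0.6906 -0.6983 0.1881], t=(0.3012, -6.6009, 0.6718)
after S2 (compose_se3): R=[0.8017 -0.3643 0.4740; 0.3009 -0.4392 -0.8465; 0.5165 0.8212 -0.2424], t=(5.0277, -4.9058, 1.4108)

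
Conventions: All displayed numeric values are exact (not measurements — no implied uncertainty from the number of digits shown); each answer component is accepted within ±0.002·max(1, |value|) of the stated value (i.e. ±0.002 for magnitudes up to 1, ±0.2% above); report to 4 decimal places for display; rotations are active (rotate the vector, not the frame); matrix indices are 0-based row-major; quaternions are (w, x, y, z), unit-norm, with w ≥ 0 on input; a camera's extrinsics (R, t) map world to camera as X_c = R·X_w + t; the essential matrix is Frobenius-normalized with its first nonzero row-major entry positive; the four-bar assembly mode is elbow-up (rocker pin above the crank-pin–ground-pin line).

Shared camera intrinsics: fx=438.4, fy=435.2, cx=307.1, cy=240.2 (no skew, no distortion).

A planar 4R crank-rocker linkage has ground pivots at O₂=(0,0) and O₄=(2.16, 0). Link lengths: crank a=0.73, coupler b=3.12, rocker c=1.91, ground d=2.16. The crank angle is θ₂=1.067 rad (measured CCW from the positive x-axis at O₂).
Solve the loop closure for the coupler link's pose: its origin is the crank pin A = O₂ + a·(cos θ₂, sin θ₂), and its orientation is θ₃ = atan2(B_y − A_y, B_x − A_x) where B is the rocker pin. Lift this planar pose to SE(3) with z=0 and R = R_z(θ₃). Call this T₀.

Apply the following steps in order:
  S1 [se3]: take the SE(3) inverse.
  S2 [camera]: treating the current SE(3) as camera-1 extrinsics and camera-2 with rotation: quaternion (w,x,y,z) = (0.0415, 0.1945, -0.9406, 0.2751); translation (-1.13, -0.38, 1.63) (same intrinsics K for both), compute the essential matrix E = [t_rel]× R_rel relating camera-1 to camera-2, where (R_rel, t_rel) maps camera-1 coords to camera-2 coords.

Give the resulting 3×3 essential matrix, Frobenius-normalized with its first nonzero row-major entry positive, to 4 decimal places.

source (fourbar_fk): coupler pose = R=[0.9620 -0.2729 0.0000; 0.2729 0.9620 0.0000; 0.0000 0.0000 1.0000], t=(0.3524, 0.6393, 0.0000)
after S1 (invert_se3): R=[0.9620 0.2729 0.0000; -0.2729 0.9620 0.0000; 0.0000 0.0000 1.0000], t=(-0.5135, -0.5189, 0.0000)
after S2 (essential): [0.0528 -0.3707 0.2389; -0.4179 -0.3477 -0.4522; 0.0634 -0.4609 0.2937]

matrix = [0.0528 -0.3707 0.2389; -0.4179 -0.3477 -0.4522; 0.0634 -0.4609 0.2937]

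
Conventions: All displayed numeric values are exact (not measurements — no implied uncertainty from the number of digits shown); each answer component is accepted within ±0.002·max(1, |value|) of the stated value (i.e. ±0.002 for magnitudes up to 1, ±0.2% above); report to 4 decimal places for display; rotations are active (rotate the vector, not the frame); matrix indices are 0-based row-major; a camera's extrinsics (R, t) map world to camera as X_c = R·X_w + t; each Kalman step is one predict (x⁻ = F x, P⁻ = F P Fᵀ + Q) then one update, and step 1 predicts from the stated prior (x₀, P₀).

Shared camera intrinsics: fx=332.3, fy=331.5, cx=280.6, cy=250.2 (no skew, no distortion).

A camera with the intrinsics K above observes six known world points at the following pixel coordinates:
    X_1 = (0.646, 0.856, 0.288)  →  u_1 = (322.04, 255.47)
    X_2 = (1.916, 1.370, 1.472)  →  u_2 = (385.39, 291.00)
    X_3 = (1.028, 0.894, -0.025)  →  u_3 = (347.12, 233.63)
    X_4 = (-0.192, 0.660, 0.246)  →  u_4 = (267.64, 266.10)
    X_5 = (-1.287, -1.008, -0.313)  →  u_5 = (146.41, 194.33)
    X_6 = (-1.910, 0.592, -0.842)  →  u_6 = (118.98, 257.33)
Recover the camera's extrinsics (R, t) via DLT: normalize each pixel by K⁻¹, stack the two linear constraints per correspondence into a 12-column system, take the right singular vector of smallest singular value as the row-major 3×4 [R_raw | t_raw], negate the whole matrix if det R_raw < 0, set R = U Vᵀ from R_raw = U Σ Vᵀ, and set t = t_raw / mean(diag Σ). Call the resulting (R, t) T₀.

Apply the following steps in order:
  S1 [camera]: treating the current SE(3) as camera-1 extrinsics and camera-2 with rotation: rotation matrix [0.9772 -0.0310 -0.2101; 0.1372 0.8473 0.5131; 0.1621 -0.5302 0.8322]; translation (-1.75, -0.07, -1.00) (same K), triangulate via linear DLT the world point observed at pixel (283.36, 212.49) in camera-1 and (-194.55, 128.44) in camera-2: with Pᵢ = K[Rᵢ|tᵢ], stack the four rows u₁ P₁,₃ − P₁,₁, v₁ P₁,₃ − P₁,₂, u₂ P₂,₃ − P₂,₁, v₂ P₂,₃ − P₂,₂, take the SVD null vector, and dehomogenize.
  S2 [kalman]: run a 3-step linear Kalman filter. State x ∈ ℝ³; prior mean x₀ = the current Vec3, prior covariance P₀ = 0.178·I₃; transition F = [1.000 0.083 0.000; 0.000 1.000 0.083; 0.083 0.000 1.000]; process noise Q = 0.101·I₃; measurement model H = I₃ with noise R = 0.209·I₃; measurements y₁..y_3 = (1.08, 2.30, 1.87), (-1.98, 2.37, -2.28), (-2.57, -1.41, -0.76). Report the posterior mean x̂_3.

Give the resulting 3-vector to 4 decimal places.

result = (-1.4992, 0.0636, -0.6625)

source (pnp_recover): camera pose = R=[0.8488 0.5268 -0.0447; -0.3622 0.6410 0.6767; 0.3852 -0.5582 0.7349], t=(-0.3602, -0.4299, 5.0390)
after S1 (triangulate): (1.1521, -0.9776, 1.0364)
after S2 (kf_track): (-1.4992, 0.0636, -0.6625)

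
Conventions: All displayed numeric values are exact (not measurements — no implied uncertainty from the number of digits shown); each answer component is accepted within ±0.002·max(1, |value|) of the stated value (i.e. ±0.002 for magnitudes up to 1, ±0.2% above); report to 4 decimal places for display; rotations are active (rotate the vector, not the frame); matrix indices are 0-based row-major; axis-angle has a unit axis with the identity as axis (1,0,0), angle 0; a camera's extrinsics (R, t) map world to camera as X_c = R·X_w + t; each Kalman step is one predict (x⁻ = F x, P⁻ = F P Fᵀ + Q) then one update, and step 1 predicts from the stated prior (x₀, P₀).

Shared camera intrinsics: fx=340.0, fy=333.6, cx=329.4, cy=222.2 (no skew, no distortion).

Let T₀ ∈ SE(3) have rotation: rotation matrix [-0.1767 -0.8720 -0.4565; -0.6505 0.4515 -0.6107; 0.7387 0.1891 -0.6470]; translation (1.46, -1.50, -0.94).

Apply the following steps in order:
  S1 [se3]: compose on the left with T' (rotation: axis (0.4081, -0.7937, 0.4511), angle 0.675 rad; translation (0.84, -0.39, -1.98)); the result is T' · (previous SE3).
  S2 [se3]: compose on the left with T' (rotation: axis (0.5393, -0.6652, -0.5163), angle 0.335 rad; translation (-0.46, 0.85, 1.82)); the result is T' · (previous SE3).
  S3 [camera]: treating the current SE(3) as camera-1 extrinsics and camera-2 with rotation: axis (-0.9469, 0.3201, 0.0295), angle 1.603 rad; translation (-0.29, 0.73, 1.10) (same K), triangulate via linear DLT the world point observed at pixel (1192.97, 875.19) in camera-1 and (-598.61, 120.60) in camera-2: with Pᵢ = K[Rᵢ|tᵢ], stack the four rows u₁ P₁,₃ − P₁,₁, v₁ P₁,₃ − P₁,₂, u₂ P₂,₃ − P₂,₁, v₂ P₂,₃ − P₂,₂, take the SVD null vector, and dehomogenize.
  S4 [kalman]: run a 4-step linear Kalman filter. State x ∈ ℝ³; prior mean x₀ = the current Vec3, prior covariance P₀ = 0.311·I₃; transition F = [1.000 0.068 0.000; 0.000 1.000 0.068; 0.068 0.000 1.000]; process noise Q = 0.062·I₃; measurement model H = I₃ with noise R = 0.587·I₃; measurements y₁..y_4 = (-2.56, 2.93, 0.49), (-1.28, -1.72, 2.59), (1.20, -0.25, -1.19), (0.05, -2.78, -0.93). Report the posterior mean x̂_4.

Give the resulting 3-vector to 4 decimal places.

after S1 (compose_se3): R=[-0.2513 -0.9581 0.1372; -0.8813 0.1679 -0.4416; 0.4001 -0.2320 -0.8866], t=(2.9908, -1.1469, -2.2375)
after S2 (compose_se3): R=[-0.4672 -0.8409 0.2733; -0.8697 0.3812 -0.3137; 0.1596 -0.3842 -0.9093], t=(2.7651, -0.4747, 0.0563)
after S3 (triangulate): (-1.7051, 0.8540, -1.6358)
after S4 (kf_track): (-0.6036, -0.5825, -0.5685)

result = (-0.6036, -0.5825, -0.5685)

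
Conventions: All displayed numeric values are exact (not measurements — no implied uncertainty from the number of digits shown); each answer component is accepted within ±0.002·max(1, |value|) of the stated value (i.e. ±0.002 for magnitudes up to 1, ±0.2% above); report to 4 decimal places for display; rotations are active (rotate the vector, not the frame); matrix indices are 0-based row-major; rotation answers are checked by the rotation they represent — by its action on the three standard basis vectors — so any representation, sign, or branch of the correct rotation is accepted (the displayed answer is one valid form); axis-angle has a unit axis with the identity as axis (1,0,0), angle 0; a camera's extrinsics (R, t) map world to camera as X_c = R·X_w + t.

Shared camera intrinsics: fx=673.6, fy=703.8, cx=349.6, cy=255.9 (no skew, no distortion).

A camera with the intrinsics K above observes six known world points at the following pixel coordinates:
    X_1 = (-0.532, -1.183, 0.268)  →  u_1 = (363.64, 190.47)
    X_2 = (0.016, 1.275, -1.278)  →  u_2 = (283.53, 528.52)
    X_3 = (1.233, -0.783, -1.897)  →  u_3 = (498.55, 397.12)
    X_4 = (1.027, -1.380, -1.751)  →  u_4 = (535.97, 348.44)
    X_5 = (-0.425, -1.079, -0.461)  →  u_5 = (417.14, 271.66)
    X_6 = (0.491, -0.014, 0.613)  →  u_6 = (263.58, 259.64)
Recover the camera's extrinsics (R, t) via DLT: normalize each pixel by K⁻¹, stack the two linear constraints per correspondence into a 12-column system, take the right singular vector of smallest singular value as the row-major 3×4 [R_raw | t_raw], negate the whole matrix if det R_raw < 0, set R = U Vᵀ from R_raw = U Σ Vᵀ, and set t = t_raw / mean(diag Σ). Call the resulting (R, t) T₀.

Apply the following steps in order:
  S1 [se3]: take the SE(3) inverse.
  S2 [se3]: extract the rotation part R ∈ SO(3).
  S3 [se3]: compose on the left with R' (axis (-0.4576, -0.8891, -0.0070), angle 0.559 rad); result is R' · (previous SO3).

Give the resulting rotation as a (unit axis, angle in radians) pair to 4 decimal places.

source (pnp_recover): camera pose = R=[0.1482 -0.7328 -0.6641; -0.0037 0.6711 -0.7413; 0.9889 0.1124 0.0967], t=(-0.5000, 0.5000, 5.9100)
after S1 (invert_se3): R=[0.1482 -0.0037 0.9889; -0.7328 0.6711 0.1124; -0.6641 -0.7413 0.0967], t=(-5.7687, -1.3660, -0.5331)
after S2 (rot_of_se3): [0.1482 -0.0037 0.9889; -0.7328 0.6711 0.1124; -0.6641 -0.7413 0.0967]
after S3 (compose_so3): [0.3951 0.3900 0.8318; -0.8626 0.4689 0.1899; -0.3160 -0.7925 0.5216]

rotation (axis_angle) = ((-0.5006, 0.5848, -0.6382), 1.3767)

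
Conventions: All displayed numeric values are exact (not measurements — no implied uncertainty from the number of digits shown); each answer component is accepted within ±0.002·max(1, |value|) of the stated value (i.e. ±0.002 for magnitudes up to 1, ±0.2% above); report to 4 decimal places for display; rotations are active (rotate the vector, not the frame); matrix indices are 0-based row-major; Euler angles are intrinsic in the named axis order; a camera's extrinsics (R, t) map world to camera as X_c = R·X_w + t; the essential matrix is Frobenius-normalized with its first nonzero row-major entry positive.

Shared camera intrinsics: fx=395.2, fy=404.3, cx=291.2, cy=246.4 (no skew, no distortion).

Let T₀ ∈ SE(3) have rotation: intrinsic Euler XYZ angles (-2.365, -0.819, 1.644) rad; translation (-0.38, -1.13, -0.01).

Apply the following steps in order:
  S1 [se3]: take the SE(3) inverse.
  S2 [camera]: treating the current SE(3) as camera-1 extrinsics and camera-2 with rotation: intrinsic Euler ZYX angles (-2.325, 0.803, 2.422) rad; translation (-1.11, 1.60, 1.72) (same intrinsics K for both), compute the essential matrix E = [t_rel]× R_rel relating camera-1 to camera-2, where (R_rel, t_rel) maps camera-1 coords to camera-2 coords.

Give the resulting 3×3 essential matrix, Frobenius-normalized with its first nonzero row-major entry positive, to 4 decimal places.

after S1 (invert_se3): R=[-0.0499 -0.7488 -0.6609; -0.6811 -0.4584 0.5709; -0.7305 0.4786 -0.4872], t=(-0.8718, -0.7711, 0.2584)
after S2 (essential): [0.3378 -0.3704 0.4984; 0.3603 0.3187 -0.0270; -0.4006 -0.3281 0.0095]

matrix = [0.3378 -0.3704 0.4984; 0.3603 0.3187 -0.0270; -0.4006 -0.3281 0.0095]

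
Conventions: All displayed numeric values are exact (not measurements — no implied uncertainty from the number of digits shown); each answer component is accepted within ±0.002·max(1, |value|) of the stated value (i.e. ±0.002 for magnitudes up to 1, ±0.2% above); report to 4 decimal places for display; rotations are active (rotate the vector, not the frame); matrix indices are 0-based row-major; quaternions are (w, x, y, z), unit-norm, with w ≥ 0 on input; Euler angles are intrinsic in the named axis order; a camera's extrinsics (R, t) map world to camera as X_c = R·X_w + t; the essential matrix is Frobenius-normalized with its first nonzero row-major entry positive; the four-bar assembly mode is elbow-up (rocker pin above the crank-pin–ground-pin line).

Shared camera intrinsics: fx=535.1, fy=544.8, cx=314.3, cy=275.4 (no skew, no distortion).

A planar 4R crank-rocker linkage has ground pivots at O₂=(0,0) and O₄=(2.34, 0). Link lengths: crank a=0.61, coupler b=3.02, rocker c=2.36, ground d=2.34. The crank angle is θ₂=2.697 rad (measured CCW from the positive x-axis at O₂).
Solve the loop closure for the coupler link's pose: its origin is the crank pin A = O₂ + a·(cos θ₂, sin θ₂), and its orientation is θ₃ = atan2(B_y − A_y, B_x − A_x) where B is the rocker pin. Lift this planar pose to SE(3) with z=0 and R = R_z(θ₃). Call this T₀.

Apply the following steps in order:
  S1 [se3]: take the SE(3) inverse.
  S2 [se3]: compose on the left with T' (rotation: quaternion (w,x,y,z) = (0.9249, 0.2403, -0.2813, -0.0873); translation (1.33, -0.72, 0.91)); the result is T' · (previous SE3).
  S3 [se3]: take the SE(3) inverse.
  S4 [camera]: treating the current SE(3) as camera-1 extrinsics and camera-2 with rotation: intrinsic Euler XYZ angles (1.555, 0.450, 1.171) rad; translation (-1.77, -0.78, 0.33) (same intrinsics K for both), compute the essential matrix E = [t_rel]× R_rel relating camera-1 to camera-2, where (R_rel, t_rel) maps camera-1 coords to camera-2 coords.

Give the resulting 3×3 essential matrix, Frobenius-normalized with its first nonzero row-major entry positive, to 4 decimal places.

source (fourbar_fk): coupler pose = R=[0.7463 -0.6656 0.0000; 0.6656 0.7463 0.0000; 0.0000 0.0000 1.0000], t=(-0.5507, 0.2624, 0.0000)
after S1 (invert_se3): R=[0.7463 0.6656 0.0000; -0.6656 0.7463 0.0000; 0.0000 0.0000 1.0000], t=(0.2364, -0.5623, 0.0000)
after S2 (compose_se3): R=[0.5993 0.5697 -0.5623; -0.8000 0.4513 -0.3954; 0.0285 0.6869 0.7262], t=(1.5106, -1.2790, 0.7455)
after S3 (invert_se3): R=[0.5993 -0.8000 0.0285; 0.5697 0.4513 0.6869; -0.5623 -0.3954 0.7262], t=(-1.9497, -0.7955, -0.1977)
after S4 (essential): [0.3260 -0.1864 -0.5947; -0.5295 -0.0247 -0.3240; -0.3284 0.0085 -0.1070]

matrix = [0.3260 -0.1864 -0.5947; -0.5295 -0.0247 -0.3240; -0.3284 0.0085 -0.1070]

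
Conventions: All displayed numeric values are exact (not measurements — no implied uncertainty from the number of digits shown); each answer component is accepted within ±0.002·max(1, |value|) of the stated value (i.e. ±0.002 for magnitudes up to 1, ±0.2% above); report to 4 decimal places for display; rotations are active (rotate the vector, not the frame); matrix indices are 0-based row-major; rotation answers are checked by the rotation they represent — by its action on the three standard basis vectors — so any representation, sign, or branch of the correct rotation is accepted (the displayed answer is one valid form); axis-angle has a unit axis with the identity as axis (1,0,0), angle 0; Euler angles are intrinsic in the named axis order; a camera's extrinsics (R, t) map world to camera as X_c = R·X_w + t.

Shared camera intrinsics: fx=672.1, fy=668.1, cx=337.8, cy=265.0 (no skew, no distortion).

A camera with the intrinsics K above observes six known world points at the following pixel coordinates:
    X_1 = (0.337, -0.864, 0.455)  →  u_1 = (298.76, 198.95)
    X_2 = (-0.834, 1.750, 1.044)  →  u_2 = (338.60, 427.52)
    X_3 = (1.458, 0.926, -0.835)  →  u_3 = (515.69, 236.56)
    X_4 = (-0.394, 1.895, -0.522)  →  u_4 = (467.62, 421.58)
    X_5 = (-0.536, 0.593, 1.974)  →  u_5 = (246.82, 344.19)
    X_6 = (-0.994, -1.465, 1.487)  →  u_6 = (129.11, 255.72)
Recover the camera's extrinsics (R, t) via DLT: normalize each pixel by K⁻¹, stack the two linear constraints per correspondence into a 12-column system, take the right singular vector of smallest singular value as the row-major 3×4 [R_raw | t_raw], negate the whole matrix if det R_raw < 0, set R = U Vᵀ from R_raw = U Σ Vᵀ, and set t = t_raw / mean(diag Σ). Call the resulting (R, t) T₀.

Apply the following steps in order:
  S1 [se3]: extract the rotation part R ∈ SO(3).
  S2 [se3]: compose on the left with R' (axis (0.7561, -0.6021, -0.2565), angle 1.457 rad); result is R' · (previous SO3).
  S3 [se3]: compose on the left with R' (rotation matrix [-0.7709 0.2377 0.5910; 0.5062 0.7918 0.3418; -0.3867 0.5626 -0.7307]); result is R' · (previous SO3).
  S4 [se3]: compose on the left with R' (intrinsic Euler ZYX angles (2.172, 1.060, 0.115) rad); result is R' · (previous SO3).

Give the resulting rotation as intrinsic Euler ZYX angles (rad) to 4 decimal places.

rotation (euler_zyx) = (0.0254, -0.2194, -1.9517)

source (pnp_recover): camera pose = R=[0.4653 0.5262 -0.7118; -0.7327 0.6801 0.0237; 0.4966 0.5105 0.7020], t=(0.2200, 0.1400, 6.8705)
after S1 (rot_of_se3): [0.4653 0.5262 -0.7118; -0.7327 0.6801 0.0237; 0.4966 0.5105 0.7020]
after S2 (compose_so3): [0.0152 -0.1679 -0.9857; -0.9301 -0.3643 0.0477; -0.3671 0.9160 -0.1617]
after S3 (compose_so3): [-0.4497 0.5842 0.6756; -0.8542 -0.0603 -0.5164; -0.2609 -0.8094 0.5262]
after S4 (compose_so3): [0.9757 0.2114 0.0574; 0.0247 -0.3665 0.9301; 0.2177 -0.9061 -0.3628]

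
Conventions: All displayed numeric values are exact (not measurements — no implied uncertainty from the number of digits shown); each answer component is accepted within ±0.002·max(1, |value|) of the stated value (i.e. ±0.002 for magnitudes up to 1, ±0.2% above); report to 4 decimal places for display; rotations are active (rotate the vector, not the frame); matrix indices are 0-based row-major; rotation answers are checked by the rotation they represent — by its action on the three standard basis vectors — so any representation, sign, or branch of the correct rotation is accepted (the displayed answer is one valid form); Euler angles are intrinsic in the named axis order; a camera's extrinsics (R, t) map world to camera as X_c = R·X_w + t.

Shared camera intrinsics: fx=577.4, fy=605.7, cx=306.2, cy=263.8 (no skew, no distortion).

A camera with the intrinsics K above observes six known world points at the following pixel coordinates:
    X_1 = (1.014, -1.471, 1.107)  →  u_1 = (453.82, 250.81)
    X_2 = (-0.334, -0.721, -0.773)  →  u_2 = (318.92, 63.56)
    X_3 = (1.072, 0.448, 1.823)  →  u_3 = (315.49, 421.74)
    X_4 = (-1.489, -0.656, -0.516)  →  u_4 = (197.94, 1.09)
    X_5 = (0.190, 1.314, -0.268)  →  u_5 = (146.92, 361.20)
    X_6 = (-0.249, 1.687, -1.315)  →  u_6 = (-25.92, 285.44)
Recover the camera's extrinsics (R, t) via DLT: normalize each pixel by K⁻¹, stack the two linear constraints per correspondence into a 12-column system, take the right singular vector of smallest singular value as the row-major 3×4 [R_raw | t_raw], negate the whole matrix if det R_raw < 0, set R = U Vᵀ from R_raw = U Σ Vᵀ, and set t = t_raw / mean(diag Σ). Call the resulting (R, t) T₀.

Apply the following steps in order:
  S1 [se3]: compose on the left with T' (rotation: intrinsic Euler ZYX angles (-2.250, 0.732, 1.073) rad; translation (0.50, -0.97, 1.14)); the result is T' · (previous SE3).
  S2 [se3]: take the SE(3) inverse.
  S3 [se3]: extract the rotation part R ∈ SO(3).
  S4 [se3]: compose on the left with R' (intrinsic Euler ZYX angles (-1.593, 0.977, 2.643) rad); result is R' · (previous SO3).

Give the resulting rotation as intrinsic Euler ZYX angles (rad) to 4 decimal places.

rotation (euler_zyx) = (-1.8460, -0.7176, 1.5719)

source (pnp_recover): camera pose = R=[0.7245 -0.6842 -0.0831; 0.6511 0.6399 0.4082; -0.2261 -0.3498 0.9091], t=(-0.2300, -0.2899, 4.2606)
after S1 (compose_se3): R=[-0.1369 0.6307 -0.7639; -0.9808 -0.1945 0.0152; -0.1390 0.7513 0.6452], t=(-3.1602, 0.6762, 2.6175)
after S2 (invert_se3): R=[-0.1369 -0.9808 -0.1390; 0.6307 -0.1945 0.7513; -0.7639 0.0152 0.6452], t=(0.5944, 0.1581, -4.1130)
after S3 (rot_of_se3): [-0.1369 -0.9808 -0.1390; 0.6307 -0.1945 0.7513; -0.7639 0.0152 0.6452]
after S4 (compose_so3): [-0.2047 0.1777 -0.9625; -0.7250 0.6331 0.2711; 0.6576 0.7534 -0.0008]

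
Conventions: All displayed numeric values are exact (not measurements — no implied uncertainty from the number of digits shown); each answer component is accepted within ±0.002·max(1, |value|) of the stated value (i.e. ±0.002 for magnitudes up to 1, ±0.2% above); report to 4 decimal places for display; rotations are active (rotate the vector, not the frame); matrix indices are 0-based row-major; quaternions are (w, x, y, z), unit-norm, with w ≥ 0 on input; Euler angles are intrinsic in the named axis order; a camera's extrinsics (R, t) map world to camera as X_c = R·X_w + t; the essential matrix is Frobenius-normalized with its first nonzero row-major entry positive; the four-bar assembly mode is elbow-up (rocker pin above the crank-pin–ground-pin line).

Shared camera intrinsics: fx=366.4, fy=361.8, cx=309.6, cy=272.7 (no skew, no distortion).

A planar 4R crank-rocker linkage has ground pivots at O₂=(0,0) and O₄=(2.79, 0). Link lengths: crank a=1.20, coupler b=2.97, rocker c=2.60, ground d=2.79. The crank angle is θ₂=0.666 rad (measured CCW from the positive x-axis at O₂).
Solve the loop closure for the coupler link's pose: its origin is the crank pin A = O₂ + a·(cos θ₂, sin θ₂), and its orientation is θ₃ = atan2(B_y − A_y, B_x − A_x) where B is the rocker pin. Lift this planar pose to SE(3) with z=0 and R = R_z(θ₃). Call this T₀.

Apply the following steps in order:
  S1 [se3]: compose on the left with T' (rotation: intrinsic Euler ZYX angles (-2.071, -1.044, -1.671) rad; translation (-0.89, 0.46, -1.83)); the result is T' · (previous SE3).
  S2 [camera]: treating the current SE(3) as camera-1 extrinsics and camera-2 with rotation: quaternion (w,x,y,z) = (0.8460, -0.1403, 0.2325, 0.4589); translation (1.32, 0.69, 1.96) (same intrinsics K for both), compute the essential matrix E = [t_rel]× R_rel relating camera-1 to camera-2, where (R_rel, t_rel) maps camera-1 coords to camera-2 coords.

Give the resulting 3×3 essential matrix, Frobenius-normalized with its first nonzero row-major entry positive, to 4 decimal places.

matrix = [0.0117 0.5053 0.1410; -0.3585 -0.1129 0.5970; -0.0439 -0.4688 -0.0726]

source (fourbar_fk): coupler pose = R=[0.7933 -0.6088 0.0000; 0.6088 0.7933 0.0000; 0.0000 0.0000 1.0000], t=(0.9436, 0.7414, 0.0000)
after S1 (compose_se3): R=[-0.4959 -0.2501 0.8316; -0.7802 -0.2921 -0.5531; 0.3812 -0.9231 -0.0503], t=(-1.4884, -0.4803, -1.3853)
after S2 (essential): [0.0117 0.5053 0.1410; -0.3585 -0.1129 0.5970; -0.0439 -0.4688 -0.0726]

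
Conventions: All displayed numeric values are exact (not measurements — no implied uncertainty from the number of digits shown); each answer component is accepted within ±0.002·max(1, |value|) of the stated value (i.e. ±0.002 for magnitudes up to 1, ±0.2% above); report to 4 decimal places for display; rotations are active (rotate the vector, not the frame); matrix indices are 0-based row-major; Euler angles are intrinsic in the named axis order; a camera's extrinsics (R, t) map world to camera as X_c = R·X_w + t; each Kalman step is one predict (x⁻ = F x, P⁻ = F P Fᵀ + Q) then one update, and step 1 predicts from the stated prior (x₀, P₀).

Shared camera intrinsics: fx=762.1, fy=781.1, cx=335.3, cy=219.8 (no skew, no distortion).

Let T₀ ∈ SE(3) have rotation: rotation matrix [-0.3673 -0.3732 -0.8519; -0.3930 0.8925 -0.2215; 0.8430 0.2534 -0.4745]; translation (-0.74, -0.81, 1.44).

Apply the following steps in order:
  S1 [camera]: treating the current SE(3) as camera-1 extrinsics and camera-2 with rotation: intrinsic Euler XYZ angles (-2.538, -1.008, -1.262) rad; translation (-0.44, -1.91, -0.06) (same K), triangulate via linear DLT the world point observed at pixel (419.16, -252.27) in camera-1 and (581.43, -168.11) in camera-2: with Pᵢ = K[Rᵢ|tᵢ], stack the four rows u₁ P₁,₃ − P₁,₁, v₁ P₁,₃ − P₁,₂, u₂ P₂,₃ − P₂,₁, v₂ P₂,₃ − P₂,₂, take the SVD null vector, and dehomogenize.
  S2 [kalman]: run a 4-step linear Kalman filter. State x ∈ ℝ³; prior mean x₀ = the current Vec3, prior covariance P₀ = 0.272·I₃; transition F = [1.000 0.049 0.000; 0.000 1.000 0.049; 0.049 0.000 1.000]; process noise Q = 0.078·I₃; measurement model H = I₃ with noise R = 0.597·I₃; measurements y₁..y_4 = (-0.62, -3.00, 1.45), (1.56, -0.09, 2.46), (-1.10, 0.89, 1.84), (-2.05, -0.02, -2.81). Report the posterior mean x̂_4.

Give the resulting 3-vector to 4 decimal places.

after S1 (triangulate): (1.7027, -1.0208, -1.5911)
after S2 (kf_track): (-0.4374, -0.4210, -0.1850)

result = (-0.4374, -0.4210, -0.1850)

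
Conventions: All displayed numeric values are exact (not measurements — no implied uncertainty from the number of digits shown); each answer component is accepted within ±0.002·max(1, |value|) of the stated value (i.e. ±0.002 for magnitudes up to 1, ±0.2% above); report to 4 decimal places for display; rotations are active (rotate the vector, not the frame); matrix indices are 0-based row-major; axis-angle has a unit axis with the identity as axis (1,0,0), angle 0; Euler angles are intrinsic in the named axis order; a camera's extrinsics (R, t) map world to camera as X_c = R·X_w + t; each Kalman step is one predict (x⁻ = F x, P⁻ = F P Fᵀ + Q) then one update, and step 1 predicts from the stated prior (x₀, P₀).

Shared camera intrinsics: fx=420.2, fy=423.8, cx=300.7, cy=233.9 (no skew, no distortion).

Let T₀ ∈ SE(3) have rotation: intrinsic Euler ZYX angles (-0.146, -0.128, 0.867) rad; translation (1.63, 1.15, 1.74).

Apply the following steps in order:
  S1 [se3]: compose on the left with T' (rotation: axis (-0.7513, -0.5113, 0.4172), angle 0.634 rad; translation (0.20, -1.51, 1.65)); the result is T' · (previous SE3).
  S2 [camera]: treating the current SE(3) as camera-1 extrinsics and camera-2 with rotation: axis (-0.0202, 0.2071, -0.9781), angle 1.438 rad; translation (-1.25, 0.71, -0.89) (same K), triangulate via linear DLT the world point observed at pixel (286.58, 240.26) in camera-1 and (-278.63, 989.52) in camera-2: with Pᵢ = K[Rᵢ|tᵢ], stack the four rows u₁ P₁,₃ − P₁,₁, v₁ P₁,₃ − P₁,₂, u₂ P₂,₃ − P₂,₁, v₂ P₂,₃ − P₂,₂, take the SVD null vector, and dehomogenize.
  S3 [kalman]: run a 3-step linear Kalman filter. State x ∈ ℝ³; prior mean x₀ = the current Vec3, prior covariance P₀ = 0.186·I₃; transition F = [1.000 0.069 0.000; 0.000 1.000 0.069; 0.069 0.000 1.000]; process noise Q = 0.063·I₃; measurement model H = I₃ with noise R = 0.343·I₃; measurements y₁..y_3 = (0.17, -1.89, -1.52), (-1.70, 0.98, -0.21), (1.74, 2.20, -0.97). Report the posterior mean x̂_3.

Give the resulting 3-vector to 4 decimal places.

after S1 (compose_se3): R=[0.8767 -0.3899 -0.2818; 0.2437 0.8650 -0.4387; 0.4148 0.3159 0.8533], t=(0.8607, 0.7017, 2.9457)
after S2 (triangulate): (-0.5858, 0.1710, 1.4741)
after S3 (kf_track): (0.1019, 0.7810, -0.2911)

result = (0.1019, 0.7810, -0.2911)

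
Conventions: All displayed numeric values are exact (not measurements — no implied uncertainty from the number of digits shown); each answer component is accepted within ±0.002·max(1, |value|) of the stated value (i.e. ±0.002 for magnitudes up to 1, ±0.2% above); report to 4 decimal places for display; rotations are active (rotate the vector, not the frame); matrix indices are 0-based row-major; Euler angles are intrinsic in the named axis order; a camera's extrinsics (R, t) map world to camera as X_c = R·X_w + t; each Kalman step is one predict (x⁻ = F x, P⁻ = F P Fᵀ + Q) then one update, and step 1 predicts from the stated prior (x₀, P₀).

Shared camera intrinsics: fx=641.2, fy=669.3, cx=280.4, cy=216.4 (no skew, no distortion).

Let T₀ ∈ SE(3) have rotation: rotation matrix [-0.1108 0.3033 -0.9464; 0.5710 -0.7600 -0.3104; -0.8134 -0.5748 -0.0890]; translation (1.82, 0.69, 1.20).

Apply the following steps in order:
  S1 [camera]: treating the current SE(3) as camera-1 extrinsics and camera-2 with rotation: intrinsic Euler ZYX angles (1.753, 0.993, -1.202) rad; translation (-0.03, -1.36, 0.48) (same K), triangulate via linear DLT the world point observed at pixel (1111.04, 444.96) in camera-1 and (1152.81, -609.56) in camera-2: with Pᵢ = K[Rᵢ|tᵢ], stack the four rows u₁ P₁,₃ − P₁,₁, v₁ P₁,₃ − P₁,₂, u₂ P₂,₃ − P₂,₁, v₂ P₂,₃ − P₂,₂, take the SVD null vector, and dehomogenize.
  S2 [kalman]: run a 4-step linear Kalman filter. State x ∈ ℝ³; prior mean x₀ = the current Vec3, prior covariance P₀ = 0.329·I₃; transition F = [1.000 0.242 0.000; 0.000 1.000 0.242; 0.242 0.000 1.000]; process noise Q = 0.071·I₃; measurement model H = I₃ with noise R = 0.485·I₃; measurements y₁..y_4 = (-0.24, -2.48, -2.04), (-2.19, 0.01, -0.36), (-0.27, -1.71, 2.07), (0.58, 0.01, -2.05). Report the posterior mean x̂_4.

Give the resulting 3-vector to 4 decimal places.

result = (-0.6570, -0.8964, -0.9042)

after S1 (triangulate): (-1.3131, -0.5526, -1.8671)
after S2 (kf_track): (-0.6570, -0.8964, -0.9042)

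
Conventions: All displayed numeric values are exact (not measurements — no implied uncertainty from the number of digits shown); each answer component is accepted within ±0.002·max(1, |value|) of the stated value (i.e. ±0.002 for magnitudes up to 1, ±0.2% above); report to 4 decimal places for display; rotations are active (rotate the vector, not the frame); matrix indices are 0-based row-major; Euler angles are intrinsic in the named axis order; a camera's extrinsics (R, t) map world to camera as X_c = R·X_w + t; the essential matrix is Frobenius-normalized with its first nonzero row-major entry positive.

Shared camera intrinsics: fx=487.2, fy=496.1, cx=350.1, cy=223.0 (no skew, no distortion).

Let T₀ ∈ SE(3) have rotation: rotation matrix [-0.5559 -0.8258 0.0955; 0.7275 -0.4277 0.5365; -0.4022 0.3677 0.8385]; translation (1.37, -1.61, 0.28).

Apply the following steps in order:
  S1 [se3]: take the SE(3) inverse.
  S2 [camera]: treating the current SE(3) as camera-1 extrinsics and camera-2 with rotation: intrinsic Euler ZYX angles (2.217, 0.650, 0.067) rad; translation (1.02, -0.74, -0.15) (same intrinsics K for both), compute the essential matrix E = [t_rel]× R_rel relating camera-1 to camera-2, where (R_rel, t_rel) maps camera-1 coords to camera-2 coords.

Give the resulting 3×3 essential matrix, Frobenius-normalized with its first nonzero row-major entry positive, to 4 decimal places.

after S1 (invert_se3): R=[-0.5559 0.7275 -0.4022; -0.8258 -0.4277 0.3677; 0.0955 0.5365 0.8385], t=(2.0454, 0.3398, 0.4982)
after S2 (essential): [0.2472 -0.2748 -0.3013; -0.0276 0.5757 0.1271; 0.4298 0.2933 -0.3918]

matrix = [0.2472 -0.2748 -0.3013; -0.0276 0.5757 0.1271; 0.4298 0.2933 -0.3918]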